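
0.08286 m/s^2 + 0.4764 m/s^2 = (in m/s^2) 0.5593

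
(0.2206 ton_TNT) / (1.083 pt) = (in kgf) 2.463e+11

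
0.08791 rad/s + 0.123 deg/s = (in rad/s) 0.09006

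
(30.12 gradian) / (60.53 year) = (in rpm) 2.367e-09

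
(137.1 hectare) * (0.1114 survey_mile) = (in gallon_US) 6.493e+10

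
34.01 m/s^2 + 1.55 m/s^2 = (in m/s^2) 35.56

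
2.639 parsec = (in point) 2.308e+20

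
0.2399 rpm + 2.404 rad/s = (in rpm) 23.2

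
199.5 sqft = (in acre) 0.00458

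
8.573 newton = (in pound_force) 1.927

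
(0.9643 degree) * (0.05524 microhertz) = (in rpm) 8.878e-09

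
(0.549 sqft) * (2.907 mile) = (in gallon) 6.304e+04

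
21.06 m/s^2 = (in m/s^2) 21.06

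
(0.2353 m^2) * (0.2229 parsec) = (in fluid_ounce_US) 5.472e+19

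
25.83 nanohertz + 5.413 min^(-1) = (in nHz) 9.022e+07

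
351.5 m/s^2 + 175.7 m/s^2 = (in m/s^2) 527.2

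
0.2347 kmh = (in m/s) 0.06519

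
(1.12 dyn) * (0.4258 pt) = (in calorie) 4.021e-10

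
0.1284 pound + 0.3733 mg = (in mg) 5.824e+04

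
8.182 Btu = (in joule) 8632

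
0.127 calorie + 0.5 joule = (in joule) 1.031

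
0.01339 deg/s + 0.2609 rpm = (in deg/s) 1.579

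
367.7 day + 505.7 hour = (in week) 55.54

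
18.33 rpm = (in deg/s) 110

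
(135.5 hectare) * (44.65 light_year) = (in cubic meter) 5.724e+23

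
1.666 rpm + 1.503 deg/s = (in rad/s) 0.2007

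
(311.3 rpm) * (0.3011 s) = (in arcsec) 2.025e+06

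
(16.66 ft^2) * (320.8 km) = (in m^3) 4.965e+05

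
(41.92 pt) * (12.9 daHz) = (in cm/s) 190.8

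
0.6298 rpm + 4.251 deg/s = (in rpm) 1.338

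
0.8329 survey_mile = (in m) 1340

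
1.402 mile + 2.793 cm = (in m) 2256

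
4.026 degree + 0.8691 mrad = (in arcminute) 244.5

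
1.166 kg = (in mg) 1.166e+06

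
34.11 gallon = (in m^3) 0.1291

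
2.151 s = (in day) 2.49e-05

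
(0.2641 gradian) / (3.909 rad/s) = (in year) 3.365e-11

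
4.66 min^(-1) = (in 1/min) 4.66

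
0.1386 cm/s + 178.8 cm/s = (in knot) 3.478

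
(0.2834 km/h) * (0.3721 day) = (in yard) 2768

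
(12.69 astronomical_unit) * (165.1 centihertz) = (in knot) 6.093e+12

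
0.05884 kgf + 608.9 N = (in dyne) 6.095e+07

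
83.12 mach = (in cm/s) 2.83e+06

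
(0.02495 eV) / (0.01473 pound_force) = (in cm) 6.101e-18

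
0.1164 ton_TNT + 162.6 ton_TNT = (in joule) 6.808e+11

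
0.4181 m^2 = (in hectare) 4.181e-05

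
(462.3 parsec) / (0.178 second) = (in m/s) 8.014e+19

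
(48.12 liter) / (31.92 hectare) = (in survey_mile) 9.367e-11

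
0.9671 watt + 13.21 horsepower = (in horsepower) 13.21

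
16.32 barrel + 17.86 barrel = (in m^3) 5.434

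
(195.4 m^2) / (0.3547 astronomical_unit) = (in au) 2.462e-20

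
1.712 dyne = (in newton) 1.712e-05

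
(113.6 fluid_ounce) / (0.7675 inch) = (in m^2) 0.1723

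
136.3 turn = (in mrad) 8.564e+05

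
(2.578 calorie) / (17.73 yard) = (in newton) 0.6653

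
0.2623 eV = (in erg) 4.203e-13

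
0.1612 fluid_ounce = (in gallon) 0.001259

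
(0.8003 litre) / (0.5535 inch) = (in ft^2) 0.6127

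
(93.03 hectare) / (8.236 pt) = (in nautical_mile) 1.729e+05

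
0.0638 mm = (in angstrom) 6.38e+05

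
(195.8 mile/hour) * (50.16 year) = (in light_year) 1.464e-05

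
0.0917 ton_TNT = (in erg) 3.837e+15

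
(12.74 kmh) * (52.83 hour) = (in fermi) 6.731e+20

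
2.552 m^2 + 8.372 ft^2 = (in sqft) 35.84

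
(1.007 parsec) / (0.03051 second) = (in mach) 2.991e+15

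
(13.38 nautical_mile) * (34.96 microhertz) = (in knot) 1.684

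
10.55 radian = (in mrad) 1.055e+04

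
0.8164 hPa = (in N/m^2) 81.64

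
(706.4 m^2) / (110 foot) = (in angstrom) 2.107e+11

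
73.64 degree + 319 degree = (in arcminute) 2.356e+04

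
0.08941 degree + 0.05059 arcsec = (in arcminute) 5.365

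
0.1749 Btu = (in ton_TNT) 4.41e-08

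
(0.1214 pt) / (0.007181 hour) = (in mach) 4.865e-09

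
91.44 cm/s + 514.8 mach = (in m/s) 1.753e+05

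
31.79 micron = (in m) 3.179e-05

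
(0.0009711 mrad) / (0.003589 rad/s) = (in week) 4.474e-10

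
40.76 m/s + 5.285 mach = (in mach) 5.405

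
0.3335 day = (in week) 0.04764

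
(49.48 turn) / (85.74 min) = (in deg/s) 3.463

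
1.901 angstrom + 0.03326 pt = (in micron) 11.73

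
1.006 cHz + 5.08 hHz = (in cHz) 5.08e+04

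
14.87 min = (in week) 0.001475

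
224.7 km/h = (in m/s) 62.42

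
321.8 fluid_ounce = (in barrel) 0.05986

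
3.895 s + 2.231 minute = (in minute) 2.296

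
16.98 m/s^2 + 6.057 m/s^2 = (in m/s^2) 23.04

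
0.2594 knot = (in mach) 0.0003919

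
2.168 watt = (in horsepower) 0.002907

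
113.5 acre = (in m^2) 4.593e+05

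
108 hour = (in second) 3.888e+05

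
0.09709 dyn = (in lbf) 2.183e-07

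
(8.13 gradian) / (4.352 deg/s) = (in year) 5.331e-08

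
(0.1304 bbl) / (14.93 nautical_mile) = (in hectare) 7.498e-11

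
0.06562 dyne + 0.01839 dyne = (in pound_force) 1.889e-07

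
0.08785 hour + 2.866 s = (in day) 0.003694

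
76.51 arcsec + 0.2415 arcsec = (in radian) 0.0003721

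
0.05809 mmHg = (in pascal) 7.745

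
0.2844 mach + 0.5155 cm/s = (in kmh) 348.6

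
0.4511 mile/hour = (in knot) 0.392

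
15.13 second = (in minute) 0.2522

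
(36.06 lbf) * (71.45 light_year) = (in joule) 1.084e+20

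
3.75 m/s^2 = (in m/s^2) 3.75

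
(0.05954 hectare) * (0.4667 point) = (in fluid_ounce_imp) 3450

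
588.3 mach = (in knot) 3.894e+05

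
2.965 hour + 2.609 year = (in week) 136.1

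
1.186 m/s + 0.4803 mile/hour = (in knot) 2.723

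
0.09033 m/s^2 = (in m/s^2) 0.09033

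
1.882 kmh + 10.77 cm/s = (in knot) 1.226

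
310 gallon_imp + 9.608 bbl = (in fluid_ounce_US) 9.931e+04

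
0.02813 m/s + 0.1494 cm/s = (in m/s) 0.02962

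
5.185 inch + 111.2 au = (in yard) 1.819e+13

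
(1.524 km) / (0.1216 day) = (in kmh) 0.5222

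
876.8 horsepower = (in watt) 6.538e+05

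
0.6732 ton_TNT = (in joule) 2.817e+09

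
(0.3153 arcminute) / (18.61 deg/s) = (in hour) 7.844e-08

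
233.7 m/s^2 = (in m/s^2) 233.7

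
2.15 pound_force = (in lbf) 2.15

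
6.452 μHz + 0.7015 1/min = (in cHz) 1.17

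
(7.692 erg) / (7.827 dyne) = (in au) 6.569e-14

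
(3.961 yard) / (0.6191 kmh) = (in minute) 0.351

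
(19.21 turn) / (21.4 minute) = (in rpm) 0.8977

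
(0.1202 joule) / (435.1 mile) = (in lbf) 3.859e-08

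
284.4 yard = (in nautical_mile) 0.1404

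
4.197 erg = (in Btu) 3.978e-10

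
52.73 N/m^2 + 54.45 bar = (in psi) 789.7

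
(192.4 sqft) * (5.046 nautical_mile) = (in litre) 1.67e+08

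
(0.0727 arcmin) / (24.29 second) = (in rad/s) 8.706e-07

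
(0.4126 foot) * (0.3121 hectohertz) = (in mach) 0.01153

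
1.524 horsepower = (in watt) 1136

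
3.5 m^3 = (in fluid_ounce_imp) 1.232e+05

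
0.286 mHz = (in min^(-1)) 0.01716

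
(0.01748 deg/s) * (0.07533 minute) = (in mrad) 1.379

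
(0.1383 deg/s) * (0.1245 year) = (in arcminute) 3.258e+07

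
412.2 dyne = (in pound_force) 0.0009267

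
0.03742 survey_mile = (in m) 60.22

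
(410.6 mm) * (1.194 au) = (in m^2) 7.334e+10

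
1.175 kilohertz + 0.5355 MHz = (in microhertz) 5.367e+11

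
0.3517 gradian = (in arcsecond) 1140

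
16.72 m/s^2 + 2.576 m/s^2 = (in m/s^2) 19.3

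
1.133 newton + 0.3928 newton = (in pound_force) 0.343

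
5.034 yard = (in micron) 4.603e+06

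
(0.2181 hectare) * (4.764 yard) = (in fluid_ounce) 3.213e+08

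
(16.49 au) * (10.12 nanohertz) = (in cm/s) 2.496e+06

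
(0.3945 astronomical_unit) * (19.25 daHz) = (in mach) 3.336e+10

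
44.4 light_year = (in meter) 4.201e+17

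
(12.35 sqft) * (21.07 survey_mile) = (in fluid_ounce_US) 1.316e+09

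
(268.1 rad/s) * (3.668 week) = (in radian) 5.948e+08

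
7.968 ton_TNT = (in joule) 3.334e+10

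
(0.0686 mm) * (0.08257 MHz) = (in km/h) 20.39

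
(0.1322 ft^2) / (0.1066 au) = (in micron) 7.702e-07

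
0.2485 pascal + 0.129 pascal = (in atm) 3.726e-06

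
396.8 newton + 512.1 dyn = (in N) 396.8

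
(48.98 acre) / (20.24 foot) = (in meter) 3.213e+04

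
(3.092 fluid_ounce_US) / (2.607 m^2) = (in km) 3.508e-08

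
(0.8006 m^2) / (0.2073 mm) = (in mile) 2.4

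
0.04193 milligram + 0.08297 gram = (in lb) 0.000183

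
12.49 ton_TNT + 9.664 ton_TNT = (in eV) 5.785e+29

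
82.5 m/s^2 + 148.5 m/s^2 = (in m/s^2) 231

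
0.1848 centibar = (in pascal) 184.8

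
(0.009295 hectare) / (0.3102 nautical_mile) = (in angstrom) 1.618e+09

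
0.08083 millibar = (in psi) 0.001172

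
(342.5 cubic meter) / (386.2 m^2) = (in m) 0.8868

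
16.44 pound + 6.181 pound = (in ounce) 361.9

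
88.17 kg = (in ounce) 3110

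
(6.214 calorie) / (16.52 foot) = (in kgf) 0.5265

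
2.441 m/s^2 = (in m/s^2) 2.441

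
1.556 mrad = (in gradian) 0.09906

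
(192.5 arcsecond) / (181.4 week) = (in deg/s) 4.874e-10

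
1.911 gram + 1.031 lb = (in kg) 0.4696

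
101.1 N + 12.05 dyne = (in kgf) 10.31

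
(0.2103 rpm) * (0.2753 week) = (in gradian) 2.334e+05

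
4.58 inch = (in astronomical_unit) 7.776e-13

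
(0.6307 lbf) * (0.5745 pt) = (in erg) 5686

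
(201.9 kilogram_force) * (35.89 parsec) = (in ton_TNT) 5.241e+11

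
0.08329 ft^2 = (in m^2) 0.007738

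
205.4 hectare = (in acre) 507.6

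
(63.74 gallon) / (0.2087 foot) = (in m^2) 3.793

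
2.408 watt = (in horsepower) 0.003229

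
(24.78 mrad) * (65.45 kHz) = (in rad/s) 1622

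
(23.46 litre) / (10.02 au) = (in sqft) 1.685e-13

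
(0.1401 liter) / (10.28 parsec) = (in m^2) 4.417e-22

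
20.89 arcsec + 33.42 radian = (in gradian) 2128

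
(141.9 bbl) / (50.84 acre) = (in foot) 0.0003598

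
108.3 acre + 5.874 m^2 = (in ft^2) 4.718e+06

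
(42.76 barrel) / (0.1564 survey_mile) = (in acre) 6.674e-06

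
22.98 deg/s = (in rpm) 3.83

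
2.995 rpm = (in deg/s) 17.97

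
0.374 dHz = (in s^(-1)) 0.0374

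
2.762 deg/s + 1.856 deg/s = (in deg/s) 4.618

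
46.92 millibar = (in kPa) 4.692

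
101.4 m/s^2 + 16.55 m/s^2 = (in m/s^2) 118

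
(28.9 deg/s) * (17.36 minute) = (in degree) 3.01e+04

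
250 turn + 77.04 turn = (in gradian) 1.308e+05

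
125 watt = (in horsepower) 0.1676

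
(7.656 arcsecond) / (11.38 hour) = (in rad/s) 9.06e-10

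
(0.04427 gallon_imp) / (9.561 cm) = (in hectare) 2.105e-07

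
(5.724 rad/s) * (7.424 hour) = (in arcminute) 5.259e+08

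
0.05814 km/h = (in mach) 4.743e-05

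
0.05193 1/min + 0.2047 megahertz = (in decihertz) 2.047e+06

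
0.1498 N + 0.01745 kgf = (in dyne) 3.209e+04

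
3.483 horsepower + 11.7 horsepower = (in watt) 1.132e+04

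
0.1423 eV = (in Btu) 2.161e-23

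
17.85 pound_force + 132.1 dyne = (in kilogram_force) 8.097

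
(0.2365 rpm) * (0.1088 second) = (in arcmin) 9.263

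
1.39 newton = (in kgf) 0.1417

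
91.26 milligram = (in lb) 0.0002012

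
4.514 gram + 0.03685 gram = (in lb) 0.01003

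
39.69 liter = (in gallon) 10.48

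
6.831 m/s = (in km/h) 24.59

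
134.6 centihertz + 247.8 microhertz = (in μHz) 1.346e+06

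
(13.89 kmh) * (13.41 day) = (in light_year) 4.725e-10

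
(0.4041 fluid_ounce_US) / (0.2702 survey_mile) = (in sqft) 2.958e-07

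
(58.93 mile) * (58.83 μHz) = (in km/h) 20.09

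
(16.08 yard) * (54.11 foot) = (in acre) 0.05992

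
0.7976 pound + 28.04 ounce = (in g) 1157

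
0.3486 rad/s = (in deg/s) 19.97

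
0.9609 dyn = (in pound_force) 2.16e-06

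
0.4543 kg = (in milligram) 4.543e+05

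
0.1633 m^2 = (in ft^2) 1.758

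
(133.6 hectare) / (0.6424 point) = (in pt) 1.671e+13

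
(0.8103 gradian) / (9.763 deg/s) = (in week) 1.235e-07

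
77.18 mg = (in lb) 0.0001702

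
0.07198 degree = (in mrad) 1.256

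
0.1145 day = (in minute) 164.9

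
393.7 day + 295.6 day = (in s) 5.956e+07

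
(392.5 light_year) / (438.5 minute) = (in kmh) 5.081e+14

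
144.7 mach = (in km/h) 1.774e+05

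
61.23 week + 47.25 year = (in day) 1.767e+04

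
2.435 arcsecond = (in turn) 1.879e-06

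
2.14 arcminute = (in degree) 0.03567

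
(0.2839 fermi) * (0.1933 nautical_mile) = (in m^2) 1.016e-13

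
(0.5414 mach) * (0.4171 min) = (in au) 3.084e-08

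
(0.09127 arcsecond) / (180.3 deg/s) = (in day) 1.627e-12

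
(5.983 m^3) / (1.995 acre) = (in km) 7.411e-07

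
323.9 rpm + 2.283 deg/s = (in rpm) 324.3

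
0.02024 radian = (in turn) 0.003221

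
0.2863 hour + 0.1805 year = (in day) 65.89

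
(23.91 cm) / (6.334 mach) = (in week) 1.833e-10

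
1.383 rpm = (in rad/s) 0.1448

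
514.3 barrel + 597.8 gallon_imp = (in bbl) 531.4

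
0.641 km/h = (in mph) 0.3983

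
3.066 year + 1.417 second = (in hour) 2.686e+04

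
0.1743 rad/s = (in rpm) 1.664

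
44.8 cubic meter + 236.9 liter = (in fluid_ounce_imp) 1.585e+06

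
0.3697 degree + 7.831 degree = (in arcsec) 2.952e+04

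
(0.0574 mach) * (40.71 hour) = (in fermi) 2.864e+21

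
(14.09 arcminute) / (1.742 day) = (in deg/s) 1.56e-06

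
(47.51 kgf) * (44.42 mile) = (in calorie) 7.961e+06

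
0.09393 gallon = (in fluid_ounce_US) 12.02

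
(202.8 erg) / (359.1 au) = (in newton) 3.775e-19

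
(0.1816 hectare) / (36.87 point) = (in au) 9.333e-07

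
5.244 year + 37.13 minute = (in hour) 4.594e+04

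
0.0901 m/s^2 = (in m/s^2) 0.0901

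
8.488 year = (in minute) 4.461e+06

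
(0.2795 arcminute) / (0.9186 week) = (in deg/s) 8.385e-09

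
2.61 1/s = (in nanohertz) 2.61e+09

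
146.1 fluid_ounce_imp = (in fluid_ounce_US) 140.4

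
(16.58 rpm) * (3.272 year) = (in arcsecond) 3.695e+13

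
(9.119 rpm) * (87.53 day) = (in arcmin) 2.483e+10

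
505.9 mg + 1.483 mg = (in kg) 0.0005074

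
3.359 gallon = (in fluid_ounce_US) 430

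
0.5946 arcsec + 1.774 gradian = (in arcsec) 5748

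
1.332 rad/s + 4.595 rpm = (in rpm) 17.31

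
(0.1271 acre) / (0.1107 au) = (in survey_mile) 1.93e-11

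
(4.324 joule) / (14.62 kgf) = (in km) 3.016e-05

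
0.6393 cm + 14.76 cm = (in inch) 6.063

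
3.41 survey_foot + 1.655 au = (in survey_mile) 1.538e+08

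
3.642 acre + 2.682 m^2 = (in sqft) 1.587e+05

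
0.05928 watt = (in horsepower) 7.95e-05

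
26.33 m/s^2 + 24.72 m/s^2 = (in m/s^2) 51.05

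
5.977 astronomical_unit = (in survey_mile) 5.556e+08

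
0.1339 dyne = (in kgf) 1.365e-07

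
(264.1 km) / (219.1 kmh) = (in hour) 1.205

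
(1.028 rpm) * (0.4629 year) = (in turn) 2.501e+05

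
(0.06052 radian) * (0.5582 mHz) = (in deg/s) 0.001936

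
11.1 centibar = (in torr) 83.26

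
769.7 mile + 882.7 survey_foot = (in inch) 4.878e+07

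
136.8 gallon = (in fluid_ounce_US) 1.751e+04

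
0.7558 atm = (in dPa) 7.658e+05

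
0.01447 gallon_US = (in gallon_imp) 0.01205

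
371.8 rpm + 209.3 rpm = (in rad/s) 60.85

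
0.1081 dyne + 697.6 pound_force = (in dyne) 3.103e+08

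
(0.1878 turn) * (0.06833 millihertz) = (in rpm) 0.0007699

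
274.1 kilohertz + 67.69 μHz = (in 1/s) 2.741e+05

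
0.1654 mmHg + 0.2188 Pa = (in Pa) 22.27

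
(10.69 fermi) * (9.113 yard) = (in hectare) 8.908e-18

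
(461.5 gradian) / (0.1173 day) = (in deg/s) 0.04098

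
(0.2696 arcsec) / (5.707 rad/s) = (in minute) 3.817e-09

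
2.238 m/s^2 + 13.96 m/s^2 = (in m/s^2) 16.2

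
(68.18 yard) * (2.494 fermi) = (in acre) 3.842e-17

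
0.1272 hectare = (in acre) 0.3143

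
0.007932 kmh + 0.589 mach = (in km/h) 722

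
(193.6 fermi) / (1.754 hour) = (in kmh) 1.104e-16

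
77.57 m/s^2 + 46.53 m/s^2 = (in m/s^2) 124.1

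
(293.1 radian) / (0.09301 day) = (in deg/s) 2.09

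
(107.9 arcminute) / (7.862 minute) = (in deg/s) 0.003812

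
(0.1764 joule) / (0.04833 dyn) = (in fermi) 3.65e+20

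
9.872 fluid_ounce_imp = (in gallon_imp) 0.0617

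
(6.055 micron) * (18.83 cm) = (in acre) 2.817e-10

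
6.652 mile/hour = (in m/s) 2.974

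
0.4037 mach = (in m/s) 137.5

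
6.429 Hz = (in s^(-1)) 6.429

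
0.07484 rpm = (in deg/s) 0.449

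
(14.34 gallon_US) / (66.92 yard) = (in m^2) 0.0008871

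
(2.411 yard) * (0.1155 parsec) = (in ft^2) 8.457e+16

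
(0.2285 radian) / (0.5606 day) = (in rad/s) 4.718e-06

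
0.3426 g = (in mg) 342.6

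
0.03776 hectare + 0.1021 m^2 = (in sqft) 4066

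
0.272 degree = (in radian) 0.004747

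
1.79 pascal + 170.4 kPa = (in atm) 1.682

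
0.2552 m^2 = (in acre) 6.306e-05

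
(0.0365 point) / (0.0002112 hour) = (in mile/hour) 3.788e-05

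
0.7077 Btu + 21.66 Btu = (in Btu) 22.37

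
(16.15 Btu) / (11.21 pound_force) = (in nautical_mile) 0.1845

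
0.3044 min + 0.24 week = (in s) 1.452e+05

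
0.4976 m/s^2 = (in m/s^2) 0.4976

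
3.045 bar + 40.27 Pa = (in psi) 44.17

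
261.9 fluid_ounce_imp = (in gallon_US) 1.966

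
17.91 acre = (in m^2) 7.248e+04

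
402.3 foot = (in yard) 134.1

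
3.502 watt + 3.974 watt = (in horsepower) 0.01003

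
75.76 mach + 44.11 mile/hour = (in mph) 5.775e+04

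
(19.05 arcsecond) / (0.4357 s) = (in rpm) 0.002024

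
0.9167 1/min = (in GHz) 1.528e-11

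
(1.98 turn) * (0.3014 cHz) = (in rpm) 0.3581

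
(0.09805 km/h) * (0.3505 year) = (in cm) 3.011e+07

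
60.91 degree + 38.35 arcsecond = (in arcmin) 3655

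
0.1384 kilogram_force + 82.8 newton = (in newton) 84.16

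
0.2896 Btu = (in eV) 1.907e+21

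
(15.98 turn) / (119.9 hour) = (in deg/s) 0.01333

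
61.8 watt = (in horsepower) 0.08288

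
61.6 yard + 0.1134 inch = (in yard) 61.6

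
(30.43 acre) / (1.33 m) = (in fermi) 9.259e+19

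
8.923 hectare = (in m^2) 8.923e+04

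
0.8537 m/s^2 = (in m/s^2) 0.8537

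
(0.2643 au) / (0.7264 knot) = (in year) 3355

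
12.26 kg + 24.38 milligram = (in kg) 12.26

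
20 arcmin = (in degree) 0.3333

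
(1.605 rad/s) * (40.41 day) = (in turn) 8.919e+05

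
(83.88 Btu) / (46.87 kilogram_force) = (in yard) 210.6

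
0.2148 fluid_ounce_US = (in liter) 0.006352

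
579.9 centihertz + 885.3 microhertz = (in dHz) 58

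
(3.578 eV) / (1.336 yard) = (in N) 4.693e-19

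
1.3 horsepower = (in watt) 969.4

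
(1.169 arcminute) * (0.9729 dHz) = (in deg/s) 0.001896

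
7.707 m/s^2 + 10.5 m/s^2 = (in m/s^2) 18.21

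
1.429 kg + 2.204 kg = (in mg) 3.633e+06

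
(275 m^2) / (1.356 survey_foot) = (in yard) 727.6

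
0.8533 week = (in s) 5.161e+05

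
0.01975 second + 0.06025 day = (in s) 5206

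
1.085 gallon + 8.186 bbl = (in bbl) 8.212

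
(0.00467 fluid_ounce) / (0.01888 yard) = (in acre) 1.977e-09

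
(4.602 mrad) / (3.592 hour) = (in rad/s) 3.559e-07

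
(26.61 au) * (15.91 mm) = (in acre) 1.565e+07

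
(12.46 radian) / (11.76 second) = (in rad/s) 1.06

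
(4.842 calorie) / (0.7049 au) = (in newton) 1.921e-10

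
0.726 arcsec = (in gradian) 0.0002241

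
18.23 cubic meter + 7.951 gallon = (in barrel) 114.9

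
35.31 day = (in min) 5.085e+04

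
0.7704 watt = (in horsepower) 0.001033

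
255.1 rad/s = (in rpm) 2436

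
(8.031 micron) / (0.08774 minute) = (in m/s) 1.526e-06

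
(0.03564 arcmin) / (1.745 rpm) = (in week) 9.381e-11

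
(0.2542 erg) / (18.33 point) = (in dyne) 0.3931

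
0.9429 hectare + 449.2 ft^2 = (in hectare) 0.9471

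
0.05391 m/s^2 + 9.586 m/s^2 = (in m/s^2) 9.64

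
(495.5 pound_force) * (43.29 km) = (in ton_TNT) 0.0228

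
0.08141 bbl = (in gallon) 3.419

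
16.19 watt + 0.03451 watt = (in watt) 16.22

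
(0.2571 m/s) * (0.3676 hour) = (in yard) 372.1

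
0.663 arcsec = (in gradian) 0.0002046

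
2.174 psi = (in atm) 0.1479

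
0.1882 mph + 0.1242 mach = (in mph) 94.79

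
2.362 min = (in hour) 0.03937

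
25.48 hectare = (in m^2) 2.548e+05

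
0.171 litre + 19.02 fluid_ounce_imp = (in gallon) 0.1879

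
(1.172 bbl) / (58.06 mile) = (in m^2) 1.994e-06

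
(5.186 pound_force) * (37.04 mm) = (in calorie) 0.2042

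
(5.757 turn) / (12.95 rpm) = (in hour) 0.007409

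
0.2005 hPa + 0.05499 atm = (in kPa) 5.592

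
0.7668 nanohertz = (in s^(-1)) 7.668e-10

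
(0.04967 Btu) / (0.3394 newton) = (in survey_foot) 506.6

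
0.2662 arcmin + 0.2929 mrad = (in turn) 5.894e-05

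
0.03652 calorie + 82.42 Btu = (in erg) 8.696e+11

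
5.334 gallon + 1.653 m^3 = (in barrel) 10.52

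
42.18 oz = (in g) 1196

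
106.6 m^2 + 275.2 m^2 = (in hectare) 0.03818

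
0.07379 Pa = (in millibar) 0.0007379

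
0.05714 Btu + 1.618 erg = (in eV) 3.763e+20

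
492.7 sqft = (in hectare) 0.004577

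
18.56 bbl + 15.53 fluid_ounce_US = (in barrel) 18.56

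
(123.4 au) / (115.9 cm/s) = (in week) 2.634e+07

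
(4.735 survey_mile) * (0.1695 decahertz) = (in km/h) 4.65e+04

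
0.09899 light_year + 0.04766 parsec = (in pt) 6.823e+18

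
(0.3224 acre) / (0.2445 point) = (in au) 0.0001011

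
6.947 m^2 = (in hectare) 0.0006947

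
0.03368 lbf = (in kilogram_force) 0.01528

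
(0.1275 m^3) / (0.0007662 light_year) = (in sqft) 1.893e-13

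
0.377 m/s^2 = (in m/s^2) 0.377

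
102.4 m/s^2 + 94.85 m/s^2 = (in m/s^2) 197.2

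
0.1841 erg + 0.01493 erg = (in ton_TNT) 4.757e-18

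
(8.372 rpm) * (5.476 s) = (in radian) 4.801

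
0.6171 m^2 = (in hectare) 6.171e-05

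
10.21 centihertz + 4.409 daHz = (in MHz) 4.419e-05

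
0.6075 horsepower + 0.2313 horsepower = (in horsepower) 0.8388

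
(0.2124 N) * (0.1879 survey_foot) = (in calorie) 0.002907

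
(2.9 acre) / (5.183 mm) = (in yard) 2.476e+06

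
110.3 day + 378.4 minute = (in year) 0.3029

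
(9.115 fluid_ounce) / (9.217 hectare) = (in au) 1.955e-20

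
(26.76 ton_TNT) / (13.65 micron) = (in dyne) 8.202e+20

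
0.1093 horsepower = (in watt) 81.5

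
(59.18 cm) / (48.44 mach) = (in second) 3.588e-05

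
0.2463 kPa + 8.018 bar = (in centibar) 802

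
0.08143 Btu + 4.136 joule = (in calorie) 21.52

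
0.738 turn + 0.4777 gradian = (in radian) 4.644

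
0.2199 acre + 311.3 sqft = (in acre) 0.227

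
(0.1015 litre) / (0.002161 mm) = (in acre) 0.01161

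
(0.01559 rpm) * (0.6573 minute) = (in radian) 0.06439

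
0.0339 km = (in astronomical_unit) 2.266e-10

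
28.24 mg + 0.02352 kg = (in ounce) 0.8306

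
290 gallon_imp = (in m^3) 1.318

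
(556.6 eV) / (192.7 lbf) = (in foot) 3.413e-19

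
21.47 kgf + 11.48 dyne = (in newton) 210.5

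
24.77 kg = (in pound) 54.61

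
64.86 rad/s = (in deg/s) 3716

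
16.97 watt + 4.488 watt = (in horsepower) 0.02878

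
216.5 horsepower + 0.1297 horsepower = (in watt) 1.615e+05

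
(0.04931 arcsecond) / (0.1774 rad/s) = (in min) 2.246e-08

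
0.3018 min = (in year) 5.742e-07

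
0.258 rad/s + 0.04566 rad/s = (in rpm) 2.9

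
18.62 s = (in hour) 0.005172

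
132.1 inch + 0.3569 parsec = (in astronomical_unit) 7.362e+04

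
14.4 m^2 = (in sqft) 155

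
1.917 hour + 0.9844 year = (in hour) 8625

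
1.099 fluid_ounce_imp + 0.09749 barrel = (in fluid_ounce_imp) 546.6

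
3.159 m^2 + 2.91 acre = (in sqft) 1.268e+05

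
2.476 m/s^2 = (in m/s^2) 2.476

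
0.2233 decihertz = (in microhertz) 2.233e+04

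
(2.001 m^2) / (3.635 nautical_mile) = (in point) 0.8426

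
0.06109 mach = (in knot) 40.43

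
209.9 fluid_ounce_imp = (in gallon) 1.575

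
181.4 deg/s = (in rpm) 30.23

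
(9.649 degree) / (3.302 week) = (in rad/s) 8.433e-08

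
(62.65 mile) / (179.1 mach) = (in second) 1.653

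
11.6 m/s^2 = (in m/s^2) 11.6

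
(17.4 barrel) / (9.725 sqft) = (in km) 0.003062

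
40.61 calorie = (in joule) 169.9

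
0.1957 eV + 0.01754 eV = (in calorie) 8.166e-21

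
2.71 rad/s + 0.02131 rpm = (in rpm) 25.9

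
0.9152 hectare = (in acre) 2.262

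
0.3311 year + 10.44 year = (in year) 10.77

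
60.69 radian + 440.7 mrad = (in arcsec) 1.261e+07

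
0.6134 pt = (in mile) 1.345e-07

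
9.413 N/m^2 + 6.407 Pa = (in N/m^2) 15.82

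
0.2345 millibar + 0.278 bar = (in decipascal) 2.782e+05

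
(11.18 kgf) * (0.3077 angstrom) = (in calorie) 8.063e-10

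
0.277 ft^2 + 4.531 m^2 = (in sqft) 49.05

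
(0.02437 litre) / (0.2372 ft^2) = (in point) 3.135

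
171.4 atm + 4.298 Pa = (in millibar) 1.737e+05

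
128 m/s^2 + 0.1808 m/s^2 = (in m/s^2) 128.2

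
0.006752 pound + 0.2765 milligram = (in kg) 0.003063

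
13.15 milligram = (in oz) 0.0004639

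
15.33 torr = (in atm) 0.02017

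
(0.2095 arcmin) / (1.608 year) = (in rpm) 1.148e-11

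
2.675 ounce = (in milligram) 7.583e+04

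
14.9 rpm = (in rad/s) 1.56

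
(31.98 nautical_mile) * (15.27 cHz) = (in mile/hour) 2.023e+04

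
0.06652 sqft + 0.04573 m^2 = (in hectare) 5.191e-06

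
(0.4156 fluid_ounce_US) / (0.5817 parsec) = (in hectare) 6.847e-26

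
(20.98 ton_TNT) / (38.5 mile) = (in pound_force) 3.185e+05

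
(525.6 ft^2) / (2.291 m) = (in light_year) 2.253e-15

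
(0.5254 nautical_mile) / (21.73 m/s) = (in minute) 0.7463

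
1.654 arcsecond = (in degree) 0.0004594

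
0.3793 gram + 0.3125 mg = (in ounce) 0.01339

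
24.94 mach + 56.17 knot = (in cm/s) 8.521e+05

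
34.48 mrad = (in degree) 1.976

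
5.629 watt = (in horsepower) 0.007549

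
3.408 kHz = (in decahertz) 340.8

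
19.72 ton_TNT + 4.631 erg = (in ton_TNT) 19.72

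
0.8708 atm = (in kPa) 88.23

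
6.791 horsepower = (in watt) 5064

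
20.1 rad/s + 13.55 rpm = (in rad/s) 21.52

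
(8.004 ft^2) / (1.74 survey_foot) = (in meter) 1.402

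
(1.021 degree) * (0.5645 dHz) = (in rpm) 0.009606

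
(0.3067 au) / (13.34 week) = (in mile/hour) 1.272e+04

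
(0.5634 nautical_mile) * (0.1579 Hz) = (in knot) 320.3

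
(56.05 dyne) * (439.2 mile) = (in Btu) 0.3755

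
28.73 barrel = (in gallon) 1207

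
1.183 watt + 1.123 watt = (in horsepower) 0.003092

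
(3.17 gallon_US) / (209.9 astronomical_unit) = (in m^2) 3.822e-16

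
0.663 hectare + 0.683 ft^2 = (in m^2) 6630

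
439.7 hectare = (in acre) 1087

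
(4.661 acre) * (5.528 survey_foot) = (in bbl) 1.999e+05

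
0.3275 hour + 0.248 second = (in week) 0.00195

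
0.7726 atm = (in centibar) 78.28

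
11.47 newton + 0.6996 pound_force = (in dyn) 1.458e+06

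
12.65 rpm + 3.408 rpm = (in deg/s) 96.35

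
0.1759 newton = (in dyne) 1.759e+04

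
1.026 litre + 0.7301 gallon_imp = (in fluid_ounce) 146.9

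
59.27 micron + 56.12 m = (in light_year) 5.932e-15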